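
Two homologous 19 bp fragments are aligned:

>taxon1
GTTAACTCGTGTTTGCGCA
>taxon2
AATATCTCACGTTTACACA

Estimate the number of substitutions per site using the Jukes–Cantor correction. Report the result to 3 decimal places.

The sequences differ at 7 of 19 sites (1, 2, 5, 9, 10, 15, 17), so p = 7/19 ≈ 0.368421.
d = −(3/4) ln(1 − 4p/3) = −0.75 ln(1 − 0.491228) = −0.75 ln(0.508772)
  = −0.75 × (-0.675755) = 0.506816 substitutions/site.

0.507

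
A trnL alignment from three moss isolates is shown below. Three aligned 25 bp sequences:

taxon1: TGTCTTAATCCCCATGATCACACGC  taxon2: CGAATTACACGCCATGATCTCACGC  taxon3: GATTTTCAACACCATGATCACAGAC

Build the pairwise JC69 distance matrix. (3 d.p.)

d(taxon1,taxon2) = 0.351, d(taxon1,taxon3) = 0.417, d(taxon2,taxon3) = 0.572

taxon1–taxon2: 7/25 sites differ → p = 0.28, d = −0.75 ln(1 − 0.373333) = 0.350505 ≈ 0.351.
taxon1–taxon3: 8/25 sites differ → p = 0.32, d = −0.75 ln(1 − 0.426667) = 0.417216 ≈ 0.417.
taxon2–taxon3: 10/25 sites differ → p = 0.4, d = −0.75 ln(1 − 0.533333) = 0.571605 ≈ 0.572.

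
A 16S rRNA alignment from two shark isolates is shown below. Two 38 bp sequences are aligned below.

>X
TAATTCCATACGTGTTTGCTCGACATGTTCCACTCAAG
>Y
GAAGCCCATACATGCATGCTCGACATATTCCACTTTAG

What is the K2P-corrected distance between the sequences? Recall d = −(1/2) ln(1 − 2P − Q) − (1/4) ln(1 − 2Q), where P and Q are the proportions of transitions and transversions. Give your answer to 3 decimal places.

Of 38 sites, 5 differences are transitions and 4 are transversions, so P = 5/38 ≈ 0.131579 and Q = 4/38 ≈ 0.105263.
Under the Kimura two-parameter model, d = −½ ln(1 − 2P − Q) − ¼ ln(1 − 2Q).
1 − 2P − Q = 0.631579, giving −½ ln(0.631579) = 0.229766.
1 − 2Q = 0.789474, giving −¼ ln(0.789474) = 0.059097.
d = 0.229766 + 0.059097 = 0.288863.

0.289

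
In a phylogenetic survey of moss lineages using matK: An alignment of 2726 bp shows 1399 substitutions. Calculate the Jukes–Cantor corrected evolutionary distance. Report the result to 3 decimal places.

0.865

p = 1399/2726 ≈ 0.513206.
d = −(3/4) ln(1 − 4p/3) = −0.75 ln(1 − 0.684275) = −0.75 ln(0.315725)
  = −0.75 × (-1.152884) = 0.864663 substitutions/site.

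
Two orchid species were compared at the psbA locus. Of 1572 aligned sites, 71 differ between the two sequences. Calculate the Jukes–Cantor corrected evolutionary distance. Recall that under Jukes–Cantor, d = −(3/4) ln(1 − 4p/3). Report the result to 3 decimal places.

0.047

p = 71/1572 ≈ 0.045165.
d = −(3/4) ln(1 − 4p/3) = −0.75 ln(1 − 0.06022) = −0.75 ln(0.93978)
  = −0.75 × (-0.062109) = 0.046582 substitutions/site.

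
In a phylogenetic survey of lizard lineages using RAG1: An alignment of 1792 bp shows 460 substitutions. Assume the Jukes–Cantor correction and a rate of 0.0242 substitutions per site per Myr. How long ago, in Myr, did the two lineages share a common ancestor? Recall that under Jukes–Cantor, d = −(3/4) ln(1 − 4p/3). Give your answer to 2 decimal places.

p = 460/1792 ≈ 0.256696.
d = −(3/4) ln(1 − 4p/3) = −0.75 ln(1 − 0.342261) = −0.75 ln(0.657739)
  = −0.75 × (-0.418947) = 0.314210 substitutions/site.
Under a molecular clock d = 2μt, so t = d/(2μ) = 0.314210 / (2 × 0.0242) = 6.49 Myr.

6.49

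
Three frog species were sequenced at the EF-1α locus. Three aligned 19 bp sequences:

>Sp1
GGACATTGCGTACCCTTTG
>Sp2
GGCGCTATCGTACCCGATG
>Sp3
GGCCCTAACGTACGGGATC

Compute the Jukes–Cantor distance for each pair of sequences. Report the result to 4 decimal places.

d(Sp1,Sp2) = 0.5068, d(Sp1,Sp3) = 0.7489, d(Sp2,Sp3) = 0.3241

Sp1–Sp2: 7/19 sites differ → p ≈ 0.368421, d = −0.75 ln(1 − 0.491228) = 0.506816 ≈ 0.5068.
Sp1–Sp3: 9/19 sites differ → p ≈ 0.473684, d = −0.75 ln(1 − 0.631579) = 0.748897 ≈ 0.7489.
Sp2–Sp3: 5/19 sites differ → p ≈ 0.263158, d = −0.75 ln(1 − 0.350877) = 0.324100 ≈ 0.3241.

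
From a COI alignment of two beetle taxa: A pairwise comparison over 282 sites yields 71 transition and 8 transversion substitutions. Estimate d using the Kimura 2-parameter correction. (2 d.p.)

0.39

P = 71/282 ≈ 0.251773 and Q = 8/282 ≈ 0.028369.
Under the Kimura two-parameter model, d = −½ ln(1 − 2P − Q) − ¼ ln(1 − 2Q).
1 − 2P − Q = 0.468085, giving −½ ln(0.468085) = 0.379553.
1 − 2Q = 0.943262, giving −¼ ln(0.943262) = 0.014603.
d = 0.379553 + 0.014603 = 0.394156.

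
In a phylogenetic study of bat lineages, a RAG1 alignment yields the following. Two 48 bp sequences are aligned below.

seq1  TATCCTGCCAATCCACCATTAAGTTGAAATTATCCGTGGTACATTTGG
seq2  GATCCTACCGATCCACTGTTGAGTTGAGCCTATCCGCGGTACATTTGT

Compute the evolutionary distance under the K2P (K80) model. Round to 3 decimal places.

0.285

Of 48 sites, 8 differences are transitions and 3 are transversions, so P = 8/48 ≈ 0.166667 and Q = 3/48 = 0.0625.
Under the Kimura two-parameter model, d = −½ ln(1 − 2P − Q) − ¼ ln(1 − 2Q).
1 − 2P − Q = 0.604166, giving −½ ln(0.604166) = 0.251953.
1 − 2Q = 0.875, giving −¼ ln(0.875) = 0.033383.
d = 0.251953 + 0.033383 = 0.285336.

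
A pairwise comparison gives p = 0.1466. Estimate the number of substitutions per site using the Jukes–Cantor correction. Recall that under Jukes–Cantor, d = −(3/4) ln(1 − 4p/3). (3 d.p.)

0.163

d = −(3/4) ln(1 − 4p/3) = −0.75 ln(1 − 0.195467) = −0.75 ln(0.804533)
  = −0.75 × (-0.217493) = 0.163120 substitutions/site.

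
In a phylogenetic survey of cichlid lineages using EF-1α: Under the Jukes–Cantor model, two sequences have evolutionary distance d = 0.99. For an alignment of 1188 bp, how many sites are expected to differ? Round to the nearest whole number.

653

Invert JC69: p = (3/4)(1 − e^(−4d/3)) = 0.75 × (1 − e^(-1.32)) = 0.75 × (1 − 0.267135) = 0.549649.
Expected differing sites = pL ≈ 0.549649 × 1188 = 652.983012 ≈ 653.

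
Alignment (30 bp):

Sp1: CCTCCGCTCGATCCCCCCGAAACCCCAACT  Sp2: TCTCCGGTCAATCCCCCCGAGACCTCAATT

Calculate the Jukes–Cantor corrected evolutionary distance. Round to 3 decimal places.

The sequences differ at 6 of 30 sites (1, 7, 10, 21, 25, 29), so p = 6/30 = 0.2.
d = −(3/4) ln(1 − 4p/3) = −0.75 ln(1 − 0.266667) = −0.75 ln(0.733333)
  = −0.75 × (-0.310155) = 0.232616 substitutions/site.

0.233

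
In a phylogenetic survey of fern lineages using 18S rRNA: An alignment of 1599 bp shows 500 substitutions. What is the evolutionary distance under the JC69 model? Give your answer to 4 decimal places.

p = 500/1599 ≈ 0.312695.
d = −(3/4) ln(1 − 4p/3) = −0.75 ln(1 − 0.416927) = −0.75 ln(0.583073)
  = −0.75 × (-0.539443) = 0.404582 substitutions/site.

0.4046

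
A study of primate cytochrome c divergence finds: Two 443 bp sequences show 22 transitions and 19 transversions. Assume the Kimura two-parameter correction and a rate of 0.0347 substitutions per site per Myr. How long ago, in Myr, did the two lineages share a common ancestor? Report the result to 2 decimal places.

1.43

P = 22/443 ≈ 0.049661 and Q = 19/443 ≈ 0.042889.
Under the Kimura two-parameter model, d = −½ ln(1 − 2P − Q) − ¼ ln(1 − 2Q).
1 − 2P − Q = 0.857789, giving −½ ln(0.857789) = 0.076699.
1 − 2Q = 0.914222, giving −¼ ln(0.914222) = 0.022420.
d = 0.076699 + 0.022420 = 0.099119.
Under a molecular clock d = 2μt, so t = d/(2μ) = 0.099119 / (2 × 0.0347) = 1.43 Myr.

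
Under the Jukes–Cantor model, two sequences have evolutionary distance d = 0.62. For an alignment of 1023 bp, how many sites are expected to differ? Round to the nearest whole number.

Invert JC69: p = (3/4)(1 − e^(−4d/3)) = 0.75 × (1 − e^(-0.826667)) = 0.75 × (1 − 0.437505) = 0.421871.
Expected differing sites = pL ≈ 0.421871 × 1023 = 431.574033 ≈ 432.

432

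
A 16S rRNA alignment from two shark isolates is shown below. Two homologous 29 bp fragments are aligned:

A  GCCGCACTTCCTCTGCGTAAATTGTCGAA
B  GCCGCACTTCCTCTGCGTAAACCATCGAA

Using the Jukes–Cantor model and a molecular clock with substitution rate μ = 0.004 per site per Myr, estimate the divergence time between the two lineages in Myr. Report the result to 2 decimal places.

The sequences differ at 3 of 29 sites (22, 23, 24), so p = 3/29 ≈ 0.103448.
d = −(3/4) ln(1 − 4p/3) = −0.75 ln(1 − 0.137931) = −0.75 ln(0.862069)
  = −0.75 × (-0.148420) = 0.111315 substitutions/site.
Under a molecular clock d = 2μt, so t = d/(2μ) = 0.111315 / (2 × 0.004) = 13.91 Myr.

13.91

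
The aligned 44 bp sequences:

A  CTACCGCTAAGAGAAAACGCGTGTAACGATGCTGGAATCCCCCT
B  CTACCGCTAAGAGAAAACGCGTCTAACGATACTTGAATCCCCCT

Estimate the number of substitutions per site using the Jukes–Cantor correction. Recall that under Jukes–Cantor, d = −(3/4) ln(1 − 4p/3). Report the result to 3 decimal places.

The sequences differ at 3 of 44 sites (23, 31, 34), so p = 3/44 ≈ 0.068182.
d = −(3/4) ln(1 − 4p/3) = −0.75 ln(1 − 0.090909) = −0.75 ln(0.909091)
  = −0.75 × (-0.095310) = 0.071483 substitutions/site.

0.071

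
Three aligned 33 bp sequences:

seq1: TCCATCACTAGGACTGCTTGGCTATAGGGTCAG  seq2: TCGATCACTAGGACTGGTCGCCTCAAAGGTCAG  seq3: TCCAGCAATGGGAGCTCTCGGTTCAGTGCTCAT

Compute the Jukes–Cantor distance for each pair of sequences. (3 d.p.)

seq1–seq2: 7/33 sites differ → p ≈ 0.212121, d = −0.75 ln(1 − 0.282828) = 0.249330 ≈ 0.249.
seq1–seq3: 14/33 sites differ → p ≈ 0.424242, d = −0.75 ln(1 − 0.565656) = 0.625439 ≈ 0.625.
seq2–seq3: 14/33 sites differ → p ≈ 0.424242, d = −0.75 ln(1 − 0.565656) = 0.625439 ≈ 0.625.

d(seq1,seq2) = 0.249, d(seq1,seq3) = 0.625, d(seq2,seq3) = 0.625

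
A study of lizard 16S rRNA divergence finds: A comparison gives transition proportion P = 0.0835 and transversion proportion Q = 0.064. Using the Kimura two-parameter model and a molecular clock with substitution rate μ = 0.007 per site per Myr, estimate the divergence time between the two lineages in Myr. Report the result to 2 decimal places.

Under the Kimura two-parameter model, d = −½ ln(1 − 2P − Q) − ¼ ln(1 − 2Q).
1 − 2P − Q = 0.769, giving −½ ln(0.769) = 0.131332.
1 − 2Q = 0.872, giving −¼ ln(0.872) = 0.034241.
d = 0.131332 + 0.034241 = 0.165573.
Under a molecular clock d = 2μt, so t = d/(2μ) = 0.165573 / (2 × 0.007) = 11.83 Myr.

11.83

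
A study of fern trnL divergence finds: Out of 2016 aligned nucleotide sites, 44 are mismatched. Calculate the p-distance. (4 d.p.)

p = 44/2016 = 0.021825… ≈ 0.0218 (to 4 d.p.).

0.0218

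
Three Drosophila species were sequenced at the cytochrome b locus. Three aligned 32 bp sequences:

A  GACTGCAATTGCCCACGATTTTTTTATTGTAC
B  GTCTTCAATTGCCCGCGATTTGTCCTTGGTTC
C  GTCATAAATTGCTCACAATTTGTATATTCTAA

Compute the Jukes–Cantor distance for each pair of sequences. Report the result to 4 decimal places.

A–B: 9/32 sites differ → p = 0.28125, d = −0.75 ln(1 − 0.375) = 0.352503 ≈ 0.3525.
A–C: 10/32 sites differ → p = 0.3125, d = −0.75 ln(1 − 0.416667) = 0.404248 ≈ 0.4042.
B–C: 12/32 sites differ → p = 0.375, d = −0.75 ln(1 − 0.5) = 0.519860 ≈ 0.5199.

d(A,B) = 0.3525, d(A,C) = 0.4042, d(B,C) = 0.5199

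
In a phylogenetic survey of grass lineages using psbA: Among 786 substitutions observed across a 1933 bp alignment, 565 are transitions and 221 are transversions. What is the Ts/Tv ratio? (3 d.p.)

2.557

R = 565/221 = 2.556561… ≈ 2.557 (to 3 d.p.).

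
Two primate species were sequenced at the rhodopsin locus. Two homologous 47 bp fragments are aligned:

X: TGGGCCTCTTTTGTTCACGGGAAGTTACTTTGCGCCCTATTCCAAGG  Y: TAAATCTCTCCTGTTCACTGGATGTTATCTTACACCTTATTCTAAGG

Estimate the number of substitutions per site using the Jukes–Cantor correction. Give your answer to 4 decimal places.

0.3796

The sequences differ at 14 of 47 sites, so p = 14/47 ≈ 0.297872.
d = −(3/4) ln(1 − 4p/3) = −0.75 ln(1 − 0.397163) = −0.75 ln(0.602837)
  = −0.75 × (-0.506108) = 0.379581 substitutions/site.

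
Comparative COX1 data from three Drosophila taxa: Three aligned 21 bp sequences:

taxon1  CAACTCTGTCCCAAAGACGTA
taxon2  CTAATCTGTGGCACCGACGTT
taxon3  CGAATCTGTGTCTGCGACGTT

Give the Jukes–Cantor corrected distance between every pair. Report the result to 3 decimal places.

d(taxon1,taxon2) = 0.441, d(taxon1,taxon3) = 0.532, d(taxon2,taxon3) = 0.220

taxon1–taxon2: 7/21 sites differ → p ≈ 0.333333, d = −0.75 ln(1 − 0.444444) = 0.440839 ≈ 0.441.
taxon1–taxon3: 8/21 sites differ → p ≈ 0.380952, d = −0.75 ln(1 − 0.507936) = 0.531860 ≈ 0.532.
taxon2–taxon3: 4/21 sites differ → p ≈ 0.190476, d = −0.75 ln(1 − 0.253968) = 0.219740 ≈ 0.220.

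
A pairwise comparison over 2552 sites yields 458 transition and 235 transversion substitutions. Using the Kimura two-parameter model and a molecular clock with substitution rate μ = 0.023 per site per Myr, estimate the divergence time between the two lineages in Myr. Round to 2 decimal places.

7.62

P = 458/2552 ≈ 0.179467 and Q = 235/2552 ≈ 0.092085.
Under the Kimura two-parameter model, d = −½ ln(1 − 2P − Q) − ¼ ln(1 − 2Q).
1 − 2P − Q = 0.548981, giving −½ ln(0.548981) = 0.299846.
1 − 2Q = 0.81583, giving −¼ ln(0.81583) = 0.050887.
d = 0.299846 + 0.050887 = 0.350733.
Under a molecular clock d = 2μt, so t = d/(2μ) = 0.350733 / (2 × 0.023) = 7.62 Myr.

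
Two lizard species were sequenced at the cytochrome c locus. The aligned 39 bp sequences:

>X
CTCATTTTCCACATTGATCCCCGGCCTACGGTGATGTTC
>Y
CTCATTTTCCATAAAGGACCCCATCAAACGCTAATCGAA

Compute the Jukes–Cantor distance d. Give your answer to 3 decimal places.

0.539

The sequences differ at 15 of 39 sites, so p = 15/39 ≈ 0.384615.
d = −(3/4) ln(1 − 4p/3) = −0.75 ln(1 − 0.51282) = −0.75 ln(0.48718)
  = −0.75 × (-0.719122) = 0.539342 substitutions/site.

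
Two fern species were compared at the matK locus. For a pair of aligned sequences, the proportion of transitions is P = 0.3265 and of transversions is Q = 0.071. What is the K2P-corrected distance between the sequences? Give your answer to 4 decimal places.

Under the Kimura two-parameter model, d = −½ ln(1 − 2P − Q) − ¼ ln(1 − 2Q).
1 − 2P − Q = 0.276, giving −½ ln(0.276) = 0.643677.
1 − 2Q = 0.858, giving −¼ ln(0.858) = 0.038288.
d = 0.643677 + 0.038288 = 0.681965.

0.6820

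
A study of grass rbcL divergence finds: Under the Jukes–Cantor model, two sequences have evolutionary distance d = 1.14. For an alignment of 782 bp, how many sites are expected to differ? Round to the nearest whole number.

Invert JC69: p = (3/4)(1 − e^(−4d/3)) = 0.75 × (1 − e^(-1.52)) = 0.75 × (1 − 0.218712) = 0.585966.
Expected differing sites = pL ≈ 0.585966 × 782 = 458.225412 ≈ 458.

458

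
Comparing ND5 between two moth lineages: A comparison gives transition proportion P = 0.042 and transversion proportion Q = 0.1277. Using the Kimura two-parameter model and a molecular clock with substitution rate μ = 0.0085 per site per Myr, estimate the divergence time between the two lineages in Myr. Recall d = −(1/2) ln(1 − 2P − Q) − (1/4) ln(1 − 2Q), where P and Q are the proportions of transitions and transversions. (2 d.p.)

11.33

Under the Kimura two-parameter model, d = −½ ln(1 − 2P − Q) − ¼ ln(1 − 2Q).
1 − 2P − Q = 0.7883, giving −½ ln(0.7883) = 0.118938.
1 − 2Q = 0.7446, giving −¼ ln(0.7446) = 0.073727.
d = 0.118938 + 0.073727 = 0.192665.
Under a molecular clock d = 2μt, so t = d/(2μ) = 0.192665 / (2 × 0.0085) = 11.33 Myr.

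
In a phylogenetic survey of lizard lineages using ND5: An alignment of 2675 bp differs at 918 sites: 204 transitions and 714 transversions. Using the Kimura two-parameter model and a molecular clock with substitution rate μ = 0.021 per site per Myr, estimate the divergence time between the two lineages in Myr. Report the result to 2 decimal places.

11.02

P = 204/2675 ≈ 0.076262 and Q = 714/2675 ≈ 0.266916.
Under the Kimura two-parameter model, d = −½ ln(1 − 2P − Q) − ¼ ln(1 − 2Q).
1 − 2P − Q = 0.58056, giving −½ ln(0.58056) = 0.271881.
1 − 2Q = 0.466168, giving −¼ ln(0.466168) = 0.190802.
d = 0.271881 + 0.190802 = 0.462683.
Under a molecular clock d = 2μt, so t = d/(2μ) = 0.462683 / (2 × 0.021) = 11.02 Myr.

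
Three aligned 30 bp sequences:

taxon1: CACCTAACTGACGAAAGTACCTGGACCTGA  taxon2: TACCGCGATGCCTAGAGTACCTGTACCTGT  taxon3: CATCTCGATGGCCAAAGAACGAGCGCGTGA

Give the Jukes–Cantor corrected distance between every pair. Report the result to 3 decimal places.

d(taxon1,taxon2) = 0.441, d(taxon1,taxon3) = 0.572, d(taxon2,taxon3) = 0.647

taxon1–taxon2: 10/30 sites differ → p ≈ 0.333333, d = −0.75 ln(1 − 0.444444) = 0.440839 ≈ 0.441.
taxon1–taxon3: 12/30 sites differ → p = 0.4, d = −0.75 ln(1 − 0.533333) = 0.571605 ≈ 0.572.
taxon2–taxon3: 13/30 sites differ → p ≈ 0.433333, d = −0.75 ln(1 − 0.577777) = 0.646666 ≈ 0.647.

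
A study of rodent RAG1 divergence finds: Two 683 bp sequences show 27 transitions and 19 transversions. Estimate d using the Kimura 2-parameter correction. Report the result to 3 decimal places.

P = 27/683 ≈ 0.039531 and Q = 19/683 ≈ 0.027818.
Under the Kimura two-parameter model, d = −½ ln(1 − 2P − Q) − ¼ ln(1 − 2Q).
1 − 2P − Q = 0.89312, giving −½ ln(0.89312) = 0.056517.
1 − 2Q = 0.944364, giving −¼ ln(0.944364) = 0.014311.
d = 0.056517 + 0.014311 = 0.070828.

0.071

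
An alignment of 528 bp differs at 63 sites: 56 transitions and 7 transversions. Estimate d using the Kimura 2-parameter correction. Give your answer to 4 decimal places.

0.1344

P = 56/528 ≈ 0.106061 and Q = 7/528 ≈ 0.013258.
Under the Kimura two-parameter model, d = −½ ln(1 − 2P − Q) − ¼ ln(1 − 2Q).
1 − 2P − Q = 0.77462, giving −½ ln(0.77462) = 0.127691.
1 − 2Q = 0.973484, giving −¼ ln(0.973484) = 0.006718.
d = 0.127691 + 0.006718 = 0.134409.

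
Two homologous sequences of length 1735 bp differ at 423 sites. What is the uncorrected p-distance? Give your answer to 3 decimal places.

0.244

p = 423/1735 = 0.243804… ≈ 0.244 (to 3 d.p.).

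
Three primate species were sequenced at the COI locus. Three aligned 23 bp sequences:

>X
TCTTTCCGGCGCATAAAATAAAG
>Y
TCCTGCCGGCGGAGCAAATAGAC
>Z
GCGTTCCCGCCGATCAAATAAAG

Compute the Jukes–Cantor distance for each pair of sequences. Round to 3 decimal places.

d(X,Y) = 0.390, d(X,Z) = 0.321, d(Y,Z) = 0.467

X–Y: 7/23 sites differ → p ≈ 0.304348, d = −0.75 ln(1 − 0.405797) = 0.390401 ≈ 0.390.
X–Z: 6/23 sites differ → p ≈ 0.26087, d = −0.75 ln(1 − 0.347827) = 0.320584 ≈ 0.321.
Y–Z: 8/23 sites differ → p ≈ 0.347826, d = −0.75 ln(1 − 0.463768) = 0.467391 ≈ 0.467.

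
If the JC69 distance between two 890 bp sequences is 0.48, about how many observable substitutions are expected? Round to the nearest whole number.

316

Invert JC69: p = (3/4)(1 − e^(−4d/3)) = 0.75 × (1 − e^(-0.64)) = 0.75 × (1 − 0.527292) = 0.354531.
Expected differing sites = pL ≈ 0.354531 × 890 = 315.53259 ≈ 316.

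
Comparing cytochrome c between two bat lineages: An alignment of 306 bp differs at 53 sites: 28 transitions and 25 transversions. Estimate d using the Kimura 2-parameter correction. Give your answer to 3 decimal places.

P = 28/306 ≈ 0.091503 and Q = 25/306 ≈ 0.081699.
Under the Kimura two-parameter model, d = −½ ln(1 − 2P − Q) − ¼ ln(1 − 2Q).
1 − 2P − Q = 0.735295, giving −½ ln(0.735295) = 0.153742.
1 − 2Q = 0.836602, giving −¼ ln(0.836602) = 0.044602.
d = 0.153742 + 0.044602 = 0.198344.

0.198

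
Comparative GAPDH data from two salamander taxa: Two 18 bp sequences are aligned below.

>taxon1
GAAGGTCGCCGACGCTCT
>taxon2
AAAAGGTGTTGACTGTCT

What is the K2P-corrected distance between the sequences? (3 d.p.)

0.742

Of 18 sites, 5 differences are transitions and 3 are transversions, so P = 5/18 ≈ 0.277778 and Q = 3/18 ≈ 0.166667.
Under the Kimura two-parameter model, d = −½ ln(1 − 2P − Q) − ¼ ln(1 − 2Q).
1 − 2P − Q = 0.277777, giving −½ ln(0.277777) = 0.640468.
1 − 2Q = 0.666666, giving −¼ ln(0.666666) = 0.101367.
d = 0.640468 + 0.101367 = 0.741835.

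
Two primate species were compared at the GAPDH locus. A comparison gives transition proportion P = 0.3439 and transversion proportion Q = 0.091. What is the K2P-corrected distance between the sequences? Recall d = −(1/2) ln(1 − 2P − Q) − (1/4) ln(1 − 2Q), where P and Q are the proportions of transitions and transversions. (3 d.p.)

0.805

Under the Kimura two-parameter model, d = −½ ln(1 − 2P − Q) − ¼ ln(1 − 2Q).
1 − 2P − Q = 0.2212, giving −½ ln(0.2212) = 0.754344.
1 − 2Q = 0.818, giving −¼ ln(0.818) = 0.050223.
d = 0.754344 + 0.050223 = 0.804567.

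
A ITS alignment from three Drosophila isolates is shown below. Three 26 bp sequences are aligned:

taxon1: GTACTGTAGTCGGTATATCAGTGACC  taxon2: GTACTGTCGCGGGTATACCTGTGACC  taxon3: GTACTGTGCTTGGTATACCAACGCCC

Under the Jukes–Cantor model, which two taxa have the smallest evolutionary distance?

taxon1 and taxon2

taxon1–taxon2: 5/26 differ, p = 0.192, d = 0.222.
taxon1–taxon3: 7/26 differ, p = 0.269, d = 0.334.
taxon2–taxon3: 8/26 differ, p = 0.308, d = 0.396.
The smallest distance is between taxon1 and taxon2.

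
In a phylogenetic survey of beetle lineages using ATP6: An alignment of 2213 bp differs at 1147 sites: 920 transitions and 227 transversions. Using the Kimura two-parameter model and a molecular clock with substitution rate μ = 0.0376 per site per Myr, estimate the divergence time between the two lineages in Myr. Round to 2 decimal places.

18.84

P = 920/2213 ≈ 0.415725 and Q = 227/2213 ≈ 0.102576.
Under the Kimura two-parameter model, d = −½ ln(1 − 2P − Q) − ¼ ln(1 − 2Q).
1 − 2P − Q = 0.065974, giving −½ ln(0.065974) = 1.359247.
1 − 2Q = 0.794848, giving −¼ ln(0.794848) = 0.057401.
d = 1.359247 + 0.057401 = 1.416648.
Under a molecular clock d = 2μt, so t = d/(2μ) = 1.416648 / (2 × 0.0376) = 18.84 Myr.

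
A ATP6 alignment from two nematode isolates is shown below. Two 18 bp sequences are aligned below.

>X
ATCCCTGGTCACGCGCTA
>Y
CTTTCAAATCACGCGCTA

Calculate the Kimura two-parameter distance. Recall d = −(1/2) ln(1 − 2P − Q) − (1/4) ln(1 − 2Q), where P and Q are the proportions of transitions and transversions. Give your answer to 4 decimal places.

Of 18 sites, 4 differences are transitions and 2 are transversions, so P = 4/18 ≈ 0.222222 and Q = 2/18 ≈ 0.111111.
Under the Kimura two-parameter model, d = −½ ln(1 − 2P − Q) − ¼ ln(1 − 2Q).
1 − 2P − Q = 0.444445, giving −½ ln(0.444445) = 0.405464.
1 − 2Q = 0.777778, giving −¼ ln(0.777778) = 0.062829.
d = 0.405464 + 0.062829 = 0.468293.

0.4683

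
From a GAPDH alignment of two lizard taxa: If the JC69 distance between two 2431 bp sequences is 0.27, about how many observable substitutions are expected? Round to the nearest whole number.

551

Invert JC69: p = (3/4)(1 − e^(−4d/3)) = 0.75 × (1 − e^(-0.36)) = 0.75 × (1 − 0.697676) = 0.226743.
Expected differing sites = pL ≈ 0.226743 × 2431 = 551.212233 ≈ 551.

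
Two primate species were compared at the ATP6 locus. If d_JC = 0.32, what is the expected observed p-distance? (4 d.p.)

p = (3/4)(1 − e^(−4d/3)) = 0.75 × (1 − e^(-0.426667)) = 0.75 × (1 − 0.652681) = 0.260489.

0.2605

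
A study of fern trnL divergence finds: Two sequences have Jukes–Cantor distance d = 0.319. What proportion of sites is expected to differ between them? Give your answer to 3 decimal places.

p = (3/4)(1 − e^(−4d/3)) = 0.75 × (1 − e^(-0.425333)) = 0.75 × (1 − 0.653552) = 0.259836.

0.260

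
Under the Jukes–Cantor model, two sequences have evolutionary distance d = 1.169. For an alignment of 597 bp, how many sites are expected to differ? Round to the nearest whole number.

354

Invert JC69: p = (3/4)(1 − e^(−4d/3)) = 0.75 × (1 − e^(-1.558667)) = 0.75 × (1 − 0.210416) = 0.592188.
Expected differing sites = pL ≈ 0.592188 × 597 = 353.536236 ≈ 354.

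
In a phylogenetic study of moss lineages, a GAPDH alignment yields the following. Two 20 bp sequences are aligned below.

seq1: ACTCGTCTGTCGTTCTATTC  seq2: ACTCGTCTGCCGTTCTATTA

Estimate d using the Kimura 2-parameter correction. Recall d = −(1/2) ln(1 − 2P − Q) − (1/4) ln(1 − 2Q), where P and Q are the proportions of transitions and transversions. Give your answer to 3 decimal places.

Of 20 sites, 1 differences are transitions and 1 are transversions, so P = 1/20 = 0.05 and Q = 1/20 = 0.05.
Under the Kimura two-parameter model, d = −½ ln(1 − 2P − Q) − ¼ ln(1 − 2Q).
1 − 2P − Q = 0.85, giving −½ ln(0.85) = 0.081259.
1 − 2Q = 0.9, giving −¼ ln(0.9) = 0.026340.
d = 0.081259 + 0.026340 = 0.107599.

0.108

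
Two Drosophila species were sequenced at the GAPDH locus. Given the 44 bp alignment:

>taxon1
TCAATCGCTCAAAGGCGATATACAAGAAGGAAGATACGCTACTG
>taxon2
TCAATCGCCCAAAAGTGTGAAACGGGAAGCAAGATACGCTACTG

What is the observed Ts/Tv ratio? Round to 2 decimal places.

1.25

Transitions are A↔G and C↔T; transversions are all other mismatches.
Transitions: 5. Transversions: 4.
R = 5/4 = 1.25.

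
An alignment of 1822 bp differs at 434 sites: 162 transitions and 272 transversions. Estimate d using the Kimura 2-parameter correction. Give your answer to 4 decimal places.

0.2867

P = 162/1822 ≈ 0.088913 and Q = 272/1822 ≈ 0.149286.
Under the Kimura two-parameter model, d = −½ ln(1 − 2P − Q) − ¼ ln(1 − 2Q).
1 − 2P − Q = 0.672888, giving −½ ln(0.672888) = 0.198088.
1 − 2Q = 0.701428, giving −¼ ln(0.701428) = 0.088659.
d = 0.198088 + 0.088659 = 0.286747.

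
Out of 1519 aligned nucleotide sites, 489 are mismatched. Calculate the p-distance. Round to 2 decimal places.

p = 489/1519 = 0.321922… ≈ 0.32 (to 2 d.p.).

0.32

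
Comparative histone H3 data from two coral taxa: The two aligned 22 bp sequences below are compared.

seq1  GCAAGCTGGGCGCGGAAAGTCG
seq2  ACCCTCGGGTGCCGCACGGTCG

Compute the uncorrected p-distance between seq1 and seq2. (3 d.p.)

The sequences differ at 11 of 22 positions.
p = 11/22 = 0.500.

0.500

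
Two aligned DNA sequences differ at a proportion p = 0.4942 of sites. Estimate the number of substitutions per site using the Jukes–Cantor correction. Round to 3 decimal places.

0.807

d = −(3/4) ln(1 − 4p/3) = −0.75 ln(1 − 0.658933) = −0.75 ln(0.341067)
  = −0.75 × (-1.075676) = 0.806757 substitutions/site.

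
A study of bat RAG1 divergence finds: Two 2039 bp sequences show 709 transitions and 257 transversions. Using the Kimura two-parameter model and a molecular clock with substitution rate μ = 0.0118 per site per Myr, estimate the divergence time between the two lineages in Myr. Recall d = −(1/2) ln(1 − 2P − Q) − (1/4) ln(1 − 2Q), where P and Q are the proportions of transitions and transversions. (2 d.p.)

39.58

P = 709/2039 ≈ 0.347719 and Q = 257/2039 ≈ 0.126042.
Under the Kimura two-parameter model, d = −½ ln(1 − 2P − Q) − ¼ ln(1 − 2Q).
1 − 2P − Q = 0.17852, giving −½ ln(0.17852) = 0.861527.
1 − 2Q = 0.747916, giving −¼ ln(0.747916) = 0.072616.
d = 0.861527 + 0.072616 = 0.934143.
Under a molecular clock d = 2μt, so t = d/(2μ) = 0.934143 / (2 × 0.0118) = 39.58 Myr.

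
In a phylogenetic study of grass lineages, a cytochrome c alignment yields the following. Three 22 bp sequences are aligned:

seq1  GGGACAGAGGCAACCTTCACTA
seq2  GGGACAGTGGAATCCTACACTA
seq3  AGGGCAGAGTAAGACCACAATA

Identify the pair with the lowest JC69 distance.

seq1–seq2: 4/22 differ, p = 0.182, d = 0.208.
seq1–seq3: 9/22 differ, p = 0.409, d = 0.591.
seq2–seq3: 8/22 differ, p = 0.364, d = 0.497.
The smallest distance is between seq1 and seq2.

seq1 and seq2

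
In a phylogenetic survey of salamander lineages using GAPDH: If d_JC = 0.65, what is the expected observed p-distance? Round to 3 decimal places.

0.435

p = (3/4)(1 − e^(−4d/3)) = 0.75 × (1 − e^(-0.866667)) = 0.75 × (1 − 0.420350) = 0.434738.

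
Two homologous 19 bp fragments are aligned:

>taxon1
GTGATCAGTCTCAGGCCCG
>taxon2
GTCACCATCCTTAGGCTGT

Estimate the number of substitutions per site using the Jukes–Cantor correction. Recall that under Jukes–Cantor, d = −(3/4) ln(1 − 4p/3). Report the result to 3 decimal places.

0.618

The sequences differ at 8 of 19 sites (3, 5, 8, 9, 12, 17, 18, 19), so p = 8/19 ≈ 0.421053.
d = −(3/4) ln(1 − 4p/3) = −0.75 ln(1 − 0.561404) = −0.75 ln(0.438596)
  = −0.75 × (-0.824177) = 0.618133 substitutions/site.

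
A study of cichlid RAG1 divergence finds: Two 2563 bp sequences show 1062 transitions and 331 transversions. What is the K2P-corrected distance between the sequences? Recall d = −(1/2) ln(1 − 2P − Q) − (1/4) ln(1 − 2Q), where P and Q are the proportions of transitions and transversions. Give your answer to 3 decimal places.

P = 1062/2563 ≈ 0.414358 and Q = 331/2563 ≈ 0.129146.
Under the Kimura two-parameter model, d = −½ ln(1 − 2P − Q) − ¼ ln(1 − 2Q).
1 − 2P − Q = 0.042138, giving −½ ln(0.042138) = 1.583403.
1 − 2Q = 0.741708, giving −¼ ln(0.741708) = 0.074700.
d = 1.583403 + 0.074700 = 1.658103.

1.658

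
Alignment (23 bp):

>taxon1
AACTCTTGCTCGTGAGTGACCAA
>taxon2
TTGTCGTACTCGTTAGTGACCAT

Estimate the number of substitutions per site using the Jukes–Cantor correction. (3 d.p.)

The sequences differ at 7 of 23 sites (1, 2, 3, 6, 8, 14, 23), so p = 7/23 ≈ 0.304348.
d = −(3/4) ln(1 − 4p/3) = −0.75 ln(1 − 0.405797) = −0.75 ln(0.594203)
  = −0.75 × (-0.520534) = 0.390401 substitutions/site.

0.390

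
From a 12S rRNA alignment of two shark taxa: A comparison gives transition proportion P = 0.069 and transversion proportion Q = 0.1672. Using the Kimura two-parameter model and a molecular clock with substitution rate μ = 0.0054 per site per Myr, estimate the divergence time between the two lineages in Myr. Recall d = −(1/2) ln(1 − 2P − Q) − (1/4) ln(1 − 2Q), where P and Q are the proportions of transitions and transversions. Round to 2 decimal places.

26.28

Under the Kimura two-parameter model, d = −½ ln(1 − 2P − Q) − ¼ ln(1 − 2Q).
1 − 2P − Q = 0.6948, giving −½ ln(0.6948) = 0.182066.
1 − 2Q = 0.6656, giving −¼ ln(0.6656) = 0.101767.
d = 0.182066 + 0.101767 = 0.283833.
Under a molecular clock d = 2μt, so t = d/(2μ) = 0.283833 / (2 × 0.0054) = 26.28 Myr.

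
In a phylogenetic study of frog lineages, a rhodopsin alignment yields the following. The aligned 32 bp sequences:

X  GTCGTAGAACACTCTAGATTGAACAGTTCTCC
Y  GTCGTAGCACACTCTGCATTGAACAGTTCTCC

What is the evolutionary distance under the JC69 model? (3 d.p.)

The sequences differ at 3 of 32 sites (8, 16, 17), so p = 3/32 = 0.09375.
d = −(3/4) ln(1 − 4p/3) = −0.75 ln(1 − 0.125) = −0.75 ln(0.875)
  = −0.75 × (-0.133531) = 0.100148 substitutions/site.

0.100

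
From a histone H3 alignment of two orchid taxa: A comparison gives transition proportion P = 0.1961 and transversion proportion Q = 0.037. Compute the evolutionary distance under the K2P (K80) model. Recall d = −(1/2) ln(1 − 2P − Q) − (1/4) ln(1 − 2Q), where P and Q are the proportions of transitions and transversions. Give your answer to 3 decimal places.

0.300

Under the Kimura two-parameter model, d = −½ ln(1 − 2P − Q) − ¼ ln(1 − 2Q).
1 − 2P − Q = 0.5708, giving −½ ln(0.5708) = 0.280358.
1 − 2Q = 0.926, giving −¼ ln(0.926) = 0.019220.
d = 0.280358 + 0.019220 = 0.299578.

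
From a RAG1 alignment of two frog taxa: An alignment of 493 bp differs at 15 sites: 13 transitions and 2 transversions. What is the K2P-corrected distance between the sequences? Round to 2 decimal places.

0.03

P = 13/493 ≈ 0.026369 and Q = 2/493 ≈ 0.004057.
Under the Kimura two-parameter model, d = −½ ln(1 − 2P − Q) − ¼ ln(1 − 2Q).
1 − 2P − Q = 0.943205, giving −½ ln(0.943205) = 0.029236.
1 − 2Q = 0.991886, giving −¼ ln(0.991886) = 0.002037.
d = 0.029236 + 0.002037 = 0.031273.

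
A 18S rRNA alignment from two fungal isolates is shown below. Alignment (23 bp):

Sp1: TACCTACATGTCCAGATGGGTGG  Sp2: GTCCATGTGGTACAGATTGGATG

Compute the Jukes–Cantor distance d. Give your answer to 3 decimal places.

The sequences differ at 11 of 23 sites, so p = 11/23 ≈ 0.478261.
d = −(3/4) ln(1 − 4p/3) = −0.75 ln(1 − 0.637681) = −0.75 ln(0.362319)
  = −0.75 × (-1.015230) = 0.761423 substitutions/site.

0.761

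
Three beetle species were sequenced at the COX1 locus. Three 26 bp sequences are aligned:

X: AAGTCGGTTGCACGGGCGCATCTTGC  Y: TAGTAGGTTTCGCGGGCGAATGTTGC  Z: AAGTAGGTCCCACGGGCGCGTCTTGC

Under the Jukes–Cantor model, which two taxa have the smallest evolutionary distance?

X–Y: 6/26 differ, p = 0.231, d = 0.276.
X–Z: 4/26 differ, p = 0.154, d = 0.172.
Y–Z: 7/26 differ, p = 0.269, d = 0.334.
The smallest distance is between X and Z.

X and Z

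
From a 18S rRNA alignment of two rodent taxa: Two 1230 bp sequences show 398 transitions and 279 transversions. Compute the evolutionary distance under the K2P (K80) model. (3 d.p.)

P = 398/1230 ≈ 0.323577 and Q = 279/1230 ≈ 0.226829.
Under the Kimura two-parameter model, d = −½ ln(1 − 2P − Q) − ¼ ln(1 − 2Q).
1 − 2P − Q = 0.126017, giving −½ ln(0.126017) = 1.035669.
1 − 2Q = 0.546342, giving −¼ ln(0.546342) = 0.151128.
d = 1.035669 + 0.151128 = 1.186797.

1.187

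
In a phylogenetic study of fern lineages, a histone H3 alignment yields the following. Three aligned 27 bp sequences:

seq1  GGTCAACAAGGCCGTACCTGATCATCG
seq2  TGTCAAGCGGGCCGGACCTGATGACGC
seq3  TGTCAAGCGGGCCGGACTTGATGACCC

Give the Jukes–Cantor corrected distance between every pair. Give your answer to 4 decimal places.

seq1–seq2: 9/27 sites differ → p ≈ 0.333333, d = −0.75 ln(1 − 0.444444) = 0.440839 ≈ 0.4408.
seq1–seq3: 9/27 sites differ → p ≈ 0.333333, d = −0.75 ln(1 − 0.444444) = 0.440839 ≈ 0.4408.
seq2–seq3: 2/27 sites differ → p ≈ 0.074074, d = −0.75 ln(1 − 0.098765) = 0.077992 ≈ 0.0780.

d(seq1,seq2) = 0.4408, d(seq1,seq3) = 0.4408, d(seq2,seq3) = 0.0780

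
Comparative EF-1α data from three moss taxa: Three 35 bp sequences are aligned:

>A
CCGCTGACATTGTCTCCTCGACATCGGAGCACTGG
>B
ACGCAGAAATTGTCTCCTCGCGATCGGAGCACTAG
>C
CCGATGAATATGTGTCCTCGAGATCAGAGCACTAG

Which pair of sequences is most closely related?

A–B: 6/35 differ, p = 0.171, d = 0.195.
A–C: 8/35 differ, p = 0.229, d = 0.273.
B–C: 8/35 differ, p = 0.229, d = 0.273.
The smallest distance is between A and B.

A and B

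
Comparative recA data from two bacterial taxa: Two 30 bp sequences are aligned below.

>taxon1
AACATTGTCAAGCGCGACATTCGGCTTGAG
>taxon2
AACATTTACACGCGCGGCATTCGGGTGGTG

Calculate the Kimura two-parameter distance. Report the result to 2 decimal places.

0.28

Of 30 sites, 1 differences are transitions and 6 are transversions, so P = 1/30 ≈ 0.033333 and Q = 6/30 = 0.2.
Under the Kimura two-parameter model, d = −½ ln(1 − 2P − Q) − ¼ ln(1 − 2Q).
1 − 2P − Q = 0.733334, giving −½ ln(0.733334) = 0.155077.
1 − 2Q = 0.6, giving −¼ ln(0.6) = 0.127706.
d = 0.155077 + 0.127706 = 0.282783.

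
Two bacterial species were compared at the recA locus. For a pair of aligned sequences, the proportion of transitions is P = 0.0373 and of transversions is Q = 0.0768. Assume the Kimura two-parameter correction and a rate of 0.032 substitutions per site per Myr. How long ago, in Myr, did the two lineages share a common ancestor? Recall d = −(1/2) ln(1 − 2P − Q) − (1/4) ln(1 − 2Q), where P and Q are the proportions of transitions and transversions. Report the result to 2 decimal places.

Under the Kimura two-parameter model, d = −½ ln(1 − 2P − Q) − ¼ ln(1 − 2Q).
1 − 2P − Q = 0.8486, giving −½ ln(0.8486) = 0.082084.
1 − 2Q = 0.8464, giving −¼ ln(0.8464) = 0.041691.
d = 0.082084 + 0.041691 = 0.123775.
Under a molecular clock d = 2μt, so t = d/(2μ) = 0.123775 / (2 × 0.032) = 1.93 Myr.

1.93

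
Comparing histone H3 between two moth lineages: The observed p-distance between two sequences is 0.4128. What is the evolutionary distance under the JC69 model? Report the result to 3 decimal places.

d = −(3/4) ln(1 − 4p/3) = −0.75 ln(1 − 0.5504) = −0.75 ln(0.4496)
  = −0.75 × (-0.799397) = 0.599548 substitutions/site.

0.600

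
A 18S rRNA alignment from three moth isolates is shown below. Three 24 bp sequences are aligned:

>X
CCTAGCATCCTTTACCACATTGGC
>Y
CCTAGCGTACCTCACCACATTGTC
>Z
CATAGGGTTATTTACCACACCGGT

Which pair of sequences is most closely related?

X and Y

X–Y: 5/24 differ, p = 0.208, d = 0.244.
X–Z: 8/24 differ, p = 0.333, d = 0.441.
Y–Z: 10/24 differ, p = 0.417, d = 0.608.
The smallest distance is between X and Y.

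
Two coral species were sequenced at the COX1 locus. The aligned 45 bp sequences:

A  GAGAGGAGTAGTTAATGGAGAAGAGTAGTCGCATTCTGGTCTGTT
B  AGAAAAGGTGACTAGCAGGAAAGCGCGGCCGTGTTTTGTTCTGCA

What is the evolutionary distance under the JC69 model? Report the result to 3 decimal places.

The sequences differ at 24 of 45 sites, so p = 24/45 ≈ 0.533333.
d = −(3/4) ln(1 − 4p/3) = −0.75 ln(1 − 0.711111) = −0.75 ln(0.288889)
  = −0.75 × (-1.241713) = 0.931285 substitutions/site.

0.931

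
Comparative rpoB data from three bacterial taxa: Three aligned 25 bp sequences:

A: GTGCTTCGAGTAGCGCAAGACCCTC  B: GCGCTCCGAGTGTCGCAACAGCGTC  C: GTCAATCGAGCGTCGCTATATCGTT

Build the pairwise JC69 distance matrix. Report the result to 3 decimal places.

d(A,B) = 0.351, d(A,C) = 0.663, d(B,C) = 0.572

A–B: 7/25 sites differ → p = 0.28, d = −0.75 ln(1 − 0.373333) = 0.350505 ≈ 0.351.
A–C: 11/25 sites differ → p = 0.44, d = −0.75 ln(1 − 0.586667) = 0.662626 ≈ 0.663.
B–C: 10/25 sites differ → p = 0.4, d = −0.75 ln(1 − 0.533333) = 0.571605 ≈ 0.572.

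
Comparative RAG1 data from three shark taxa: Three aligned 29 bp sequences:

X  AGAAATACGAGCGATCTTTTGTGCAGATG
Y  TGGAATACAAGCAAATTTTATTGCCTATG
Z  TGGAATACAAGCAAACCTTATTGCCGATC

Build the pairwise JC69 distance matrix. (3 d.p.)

X–Y: 10/29 sites differ → p ≈ 0.344828, d = −0.75 ln(1 − 0.459771) = 0.461822 ≈ 0.462.
X–Z: 10/29 sites differ → p ≈ 0.344828, d = −0.75 ln(1 − 0.459771) = 0.461822 ≈ 0.462.
Y–Z: 4/29 sites differ → p ≈ 0.137931, d = −0.75 ln(1 − 0.183908) = 0.152421 ≈ 0.152.

d(X,Y) = 0.462, d(X,Z) = 0.462, d(Y,Z) = 0.152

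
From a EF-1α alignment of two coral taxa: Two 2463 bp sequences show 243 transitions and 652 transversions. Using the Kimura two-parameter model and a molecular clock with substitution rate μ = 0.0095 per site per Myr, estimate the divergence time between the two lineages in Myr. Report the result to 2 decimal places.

26.23

P = 243/2463 ≈ 0.09866 and Q = 652/2463 ≈ 0.264718.
Under the Kimura two-parameter model, d = −½ ln(1 − 2P − Q) − ¼ ln(1 − 2Q).
1 − 2P − Q = 0.537962, giving −½ ln(0.537962) = 0.309984.
1 − 2Q = 0.470564, giving −¼ ln(0.470564) = 0.188456.
d = 0.309984 + 0.188456 = 0.498440.
Under a molecular clock d = 2μt, so t = d/(2μ) = 0.498440 / (2 × 0.0095) = 26.23 Myr.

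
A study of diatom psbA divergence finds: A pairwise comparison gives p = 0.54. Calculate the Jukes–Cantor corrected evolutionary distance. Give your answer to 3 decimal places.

d = −(3/4) ln(1 − 4p/3) = −0.75 ln(1 − 0.72) = −0.75 ln(0.28)
  = −0.75 × (-1.272966) = 0.954725 substitutions/site.

0.955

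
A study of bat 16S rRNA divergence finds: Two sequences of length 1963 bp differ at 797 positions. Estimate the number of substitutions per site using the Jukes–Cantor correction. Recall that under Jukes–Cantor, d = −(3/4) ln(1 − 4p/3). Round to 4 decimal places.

0.5846

p = 797/1963 ≈ 0.406011.
d = −(3/4) ln(1 − 4p/3) = −0.75 ln(1 − 0.541348) = −0.75 ln(0.458652)
  = −0.75 × (-0.779464) = 0.584598 substitutions/site.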